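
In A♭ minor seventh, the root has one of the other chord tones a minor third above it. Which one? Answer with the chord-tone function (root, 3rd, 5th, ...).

3rd

Spelling the chord: A♭–C♭–E♭–G♭.
The root is A♭. A minor third above A♭ is C♭.
C♭ is the chord's 3rd.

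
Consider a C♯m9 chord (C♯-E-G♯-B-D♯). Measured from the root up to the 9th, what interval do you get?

So we need the interval from C♯ up to D♯.
From C♯ to D♯ is 14 semitones, exactly the major ninth.

major ninth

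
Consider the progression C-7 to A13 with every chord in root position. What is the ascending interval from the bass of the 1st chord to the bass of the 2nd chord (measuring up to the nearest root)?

major sixth

The roots are C and A.
C up to A spans 6 letter names and 9 semitones — a major sixth.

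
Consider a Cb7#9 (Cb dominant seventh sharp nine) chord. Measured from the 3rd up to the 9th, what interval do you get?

M7

Cb dominant seventh sharp nine: Cb-Eb-Gb-Bbb-D.
The 3rd is Eb and the 9th is D.
From Eb to D is 11 semitones, exactly the major seventh.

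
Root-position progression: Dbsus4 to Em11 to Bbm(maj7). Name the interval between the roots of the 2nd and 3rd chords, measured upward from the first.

diminished fifth

The roots are E and Bb.
From E to Bb: 6 semitones over a fifth = diminished.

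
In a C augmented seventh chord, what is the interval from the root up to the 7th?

minor 7th

The chord tones of C augmented seventh are C E G# Bb.
The root is C and the 7th is Bb.
From C to Bb: 10 semitones over a seventh = minor.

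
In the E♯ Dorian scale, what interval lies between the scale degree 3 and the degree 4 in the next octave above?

M9

E♯ dorian: E♯ F𝄪 G♯ A♯ B♯ C𝄪 D♯.
The scale degree 3 is G♯ and the scale degree 4 (up an octave) is A♯.
Counting 9 letters and 14 half steps from G♯ gives a major ninth.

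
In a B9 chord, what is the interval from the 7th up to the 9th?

Spelling the chord: B, D#, F#, A, C#.
7th = A; 9th = C#.
A up to C# spans 3 letter names and 4 semitones — a major third.

major third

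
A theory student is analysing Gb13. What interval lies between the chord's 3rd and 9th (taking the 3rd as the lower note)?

Spelling the chord: Gb–Bb–Db–Fb–Ab–Eb.
3rd = Bb; 9th = Ab.
Bb up to Ab is 10 semitones, a half step narrower than a major seventh, so the interval is minor.

minor 7th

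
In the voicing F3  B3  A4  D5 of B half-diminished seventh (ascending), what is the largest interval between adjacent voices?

Adjacent intervals: F3→B3 = augmented fourth; B3→A4 = minor seventh; A4→D5 = perfect fourth.
The largest is B3 to A4, a minor seventh (10 semitones).

m7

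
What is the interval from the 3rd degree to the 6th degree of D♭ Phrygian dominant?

d4

The scale runs D♭ E𝄫 F G♭ A♭ B𝄫 C♭.
The 3rd degree is F and the 6th scale degree is B𝄫.
From F to B𝄫: 4 semitones over a fourth = diminished.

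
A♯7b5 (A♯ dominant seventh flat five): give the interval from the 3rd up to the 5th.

diminished third

Spelling the chord: A♯ C𝄪 E G♯.
That puts C𝄪 below E.
From C𝄪 to E: 2 semitones over a third = diminished.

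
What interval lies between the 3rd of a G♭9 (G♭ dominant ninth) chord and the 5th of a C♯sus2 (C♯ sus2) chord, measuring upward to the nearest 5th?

augmented sixth

The 3rd of G♭9 (G♭ dominant ninth) is B♭; the 5th of C♯sus2 (C♯ sus2) is G♯.
From B♭ to G♯: 10 semitones over a sixth = augmented.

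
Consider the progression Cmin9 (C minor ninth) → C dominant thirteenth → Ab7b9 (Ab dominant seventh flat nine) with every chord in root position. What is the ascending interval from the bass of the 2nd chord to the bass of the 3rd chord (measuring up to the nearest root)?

minor sixth

The roots are C and Ab.
From C to Ab: 8 semitones over a sixth = minor.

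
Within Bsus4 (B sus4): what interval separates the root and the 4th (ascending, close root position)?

Bsus4 is spelled B, E, F#.
The root is B and the 4th is E.
Counting 4 letters and 5 half steps from B gives a perfect fourth.

perfect fourth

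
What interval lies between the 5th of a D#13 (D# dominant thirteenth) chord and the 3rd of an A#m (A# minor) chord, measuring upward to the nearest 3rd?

D#13 (D# dominant thirteenth) has A# as its 5th, and A#m (A# minor) has C# as its 3rd.
3 letter names make it a third; at 3 semitones (a half step narrower than major) the quality is minor.

minor 3rd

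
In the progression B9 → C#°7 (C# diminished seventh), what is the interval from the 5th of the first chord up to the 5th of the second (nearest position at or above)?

B9 has F# as its 5th, and C#°7 (C# diminished seventh) has G as its 5th.
F# up to G is 1 semitone, a half step narrower than a major second, so the interval is minor.

minor second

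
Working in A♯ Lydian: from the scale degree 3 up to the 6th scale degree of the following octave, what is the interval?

The scale runs A♯ B♯ C𝄪 D𝄪 E♯ F𝄪 G𝄪.
So we need the interval from C𝄪 up to F𝄪.
C𝄪 up to F𝄪 spans 11 letter names and 17 semitones — a perfect eleventh.

perfect 11th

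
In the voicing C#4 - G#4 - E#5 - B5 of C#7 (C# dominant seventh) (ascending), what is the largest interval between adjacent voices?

Adjacent intervals: C#4→G#4 = perfect fifth; G#4→E#5 = major sixth; E#5→B5 = diminished fifth.
The largest is G#4 to E#5, a major sixth (9 semitones).

M6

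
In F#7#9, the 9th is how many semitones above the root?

The chord tones of F#7#9 (F# dominant seventh sharp nine) are F#, A#, C#, E, G##.
F# to G## is an augmented ninth: 15 semitones.

15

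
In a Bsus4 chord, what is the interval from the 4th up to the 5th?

Bsus4 is spelled B E F#.
4th = E; 5th = F#.
From E to F# is 2 semitones, exactly the major second.

major 2nd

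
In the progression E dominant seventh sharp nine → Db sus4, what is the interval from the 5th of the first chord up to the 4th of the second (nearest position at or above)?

diminished sixth

The 5th of E dominant seventh sharp nine is B; the 4th of Db sus4 is Gb.
From B to Gb: 7 semitones over a sixth = diminished.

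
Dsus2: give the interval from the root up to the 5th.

P5

Dsus2 (D sus2): D E A.
So we need the interval from D up to A.
Counting 5 letters and 7 half steps from D gives a perfect fifth.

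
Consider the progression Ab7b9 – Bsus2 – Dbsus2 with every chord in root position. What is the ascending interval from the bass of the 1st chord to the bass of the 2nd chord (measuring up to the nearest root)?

A2

The roots are Ab and B.
Ab up to B is 3 semitones, a half step wider than a major second, so the interval is augmented.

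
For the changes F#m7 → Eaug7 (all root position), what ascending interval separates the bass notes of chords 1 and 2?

The roots are F# and E.
F# up to E is 10 semitones, a half step narrower than a major seventh, so the interval is minor.

m7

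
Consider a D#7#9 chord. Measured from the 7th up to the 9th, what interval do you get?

The chord tones of D#7#9 (D# dominant seventh sharp nine) are D#-F##-A#-C#-E##.
That puts C# below E##.
From C# to E##: 5 semitones over a third = augmented.

augmented third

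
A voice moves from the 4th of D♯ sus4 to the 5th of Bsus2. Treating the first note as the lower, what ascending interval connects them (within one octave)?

D♯ sus4 has G♯ as its 4th, and Bsus2 has F♯ as its 5th.
G♯ up to F♯ is 10 semitones, a half step narrower than a major seventh, so the interval is minor.

minor 7th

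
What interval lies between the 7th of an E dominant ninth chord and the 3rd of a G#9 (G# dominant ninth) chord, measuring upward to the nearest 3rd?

E dominant ninth has D as its 7th, and G#9 (G# dominant ninth) has B# as its 3rd.
6 letter names make it a sixth; at 10 semitones (a half step wider than major) the quality is augmented.

augmented sixth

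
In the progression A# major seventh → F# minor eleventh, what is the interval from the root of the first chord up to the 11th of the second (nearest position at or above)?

m2

The root of A# major seventh is A#; the 11th of F# minor eleventh is B.
From A# to B: 1 semitone over a second = minor.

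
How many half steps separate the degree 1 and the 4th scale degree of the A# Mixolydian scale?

The scale is A# B# C## D# E# F## G#.
A# up to D# is a perfect fourth — 5 semitones.

5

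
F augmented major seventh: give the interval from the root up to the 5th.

F+maj7 is spelled F–A–C#–E.
The root is F and the 5th is C#.
5 letter names make it a fifth; at 8 semitones (a half step wider than perfect) the quality is augmented.

augmented fifth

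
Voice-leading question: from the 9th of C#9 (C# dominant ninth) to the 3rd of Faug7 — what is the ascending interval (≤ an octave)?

The 9th of C#9 (C# dominant ninth) is D#; the 3rd of Faug7 is A.
D# up to A is 6 semitones, a half step narrower than a perfect fifth, so the interval is diminished.

d5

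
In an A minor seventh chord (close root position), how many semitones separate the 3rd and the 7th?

7

Spelling the chord: A–C–E–G.
C to G is a perfect fifth: 7 semitones.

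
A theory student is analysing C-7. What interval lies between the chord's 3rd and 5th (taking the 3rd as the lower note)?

major third

C-7 (C minor seventh) is spelled C Eb G Bb.
3rd = Eb; 5th = G.
Counting 3 letters and 4 half steps from Eb gives a major third.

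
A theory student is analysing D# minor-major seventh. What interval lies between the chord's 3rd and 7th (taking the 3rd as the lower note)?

D#mM7 (D# minor-major seventh): D#, F#, A#, C##.
So we need the interval from F# up to C##.
From F# to C##: 8 semitones over a fifth = augmented.

augmented 5th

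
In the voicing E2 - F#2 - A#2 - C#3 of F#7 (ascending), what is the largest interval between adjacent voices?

Adjacent intervals: E2→F#2 = major second; F#2→A#2 = major third; A#2→C#3 = minor third.
The largest is F#2 to A#2, a major third (4 semitones).

major third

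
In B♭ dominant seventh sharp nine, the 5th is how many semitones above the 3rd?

B♭7#9 (B♭ dominant seventh sharp nine): B♭ D F A♭ C♯.
D to F is a minor third: 3 semitones.

3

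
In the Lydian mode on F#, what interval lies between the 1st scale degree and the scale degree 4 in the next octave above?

F# lydian: F# G# A# B# C# D# E#.
So we need the interval from F# up to B#.
From F# to B#: 18 semitones over an eleventh = augmented.

augmented eleventh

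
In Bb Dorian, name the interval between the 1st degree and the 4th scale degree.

perfect fourth

Bb dorian: Bb C Db Eb F G Ab.
1st degree = Bb; degree 4 = Eb.
From Bb to Eb is 5 semitones, exactly the perfect fourth.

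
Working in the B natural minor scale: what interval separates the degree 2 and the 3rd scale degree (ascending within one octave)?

minor second

B natural minor: B C# D E F# G A.
That puts C# below D.
2 letter names make it a second; at 1 semitone (a half step narrower than major) the quality is minor.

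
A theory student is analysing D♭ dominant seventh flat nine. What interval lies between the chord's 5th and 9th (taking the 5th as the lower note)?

The chord tones of D♭7b9 are D♭–F–A♭–C♭–E𝄫.
5th = A♭; 9th = E𝄫.
5 letter names make it a fifth; at 6 semitones (a half step narrower than perfect) the quality is diminished.

diminished 5th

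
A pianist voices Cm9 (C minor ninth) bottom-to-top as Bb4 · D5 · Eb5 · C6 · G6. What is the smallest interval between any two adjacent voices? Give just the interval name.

Adjacent intervals: Bb4→D5 = major third; D5→Eb5 = minor second; Eb5→C6 = major sixth; C6→G6 = perfect fifth.
The smallest is D5 to Eb5, a minor second (1 semitone).

m2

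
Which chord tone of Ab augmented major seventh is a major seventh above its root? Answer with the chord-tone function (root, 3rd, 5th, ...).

7th

Abmaj7#5: Ab–C–E–G.
The root is Ab. A major seventh above Ab is G.
G is the chord's 7th.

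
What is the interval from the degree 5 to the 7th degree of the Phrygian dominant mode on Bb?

minor 3rd

Spelling the Phrygian dominant mode on Bb: Bb Cb D Eb F Gb Ab.
The degree 5 is F and the 7th degree is Ab.
From F to Ab: 3 semitones over a third = minor.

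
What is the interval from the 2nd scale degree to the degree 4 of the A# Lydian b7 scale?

major 3rd

The scale runs A# B# C## D## E# F## G#.
2nd scale degree = B#; scale degree 4 = D##.
Counting 3 letters and 4 half steps from B# gives a major third.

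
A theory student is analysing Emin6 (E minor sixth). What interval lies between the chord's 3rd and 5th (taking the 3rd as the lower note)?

Em6: E, G, B, C♯.
3rd = G; 5th = B.
Counting 3 letters and 4 half steps from G gives a major third.

major 3rd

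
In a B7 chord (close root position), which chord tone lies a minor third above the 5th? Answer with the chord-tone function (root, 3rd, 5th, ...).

B dominant seventh is spelled B-D#-F#-A.
The 5th is F#. A minor third above F# is A.
A is the chord's 7th.

7th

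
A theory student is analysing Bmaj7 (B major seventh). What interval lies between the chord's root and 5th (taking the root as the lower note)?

P5

Spelling the chord: B, D♯, F♯, A♯.
Root = B; 5th = F♯.
From B to F♯ is 7 semitones, exactly the perfect fifth.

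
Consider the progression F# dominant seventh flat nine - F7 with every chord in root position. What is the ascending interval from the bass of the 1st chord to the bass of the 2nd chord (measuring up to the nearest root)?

d8

The roots are F# and F.
8 letter names make it an octave; at 11 semitones (a half step narrower than perfect) the quality is diminished.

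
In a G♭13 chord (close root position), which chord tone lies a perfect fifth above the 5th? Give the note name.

G♭ dominant thirteenth is spelled G♭ B♭ D♭ F♭ A♭ E♭.
The 5th is D♭. A perfect fifth above D♭ is A♭.
A♭ is the chord's 9th.

Ab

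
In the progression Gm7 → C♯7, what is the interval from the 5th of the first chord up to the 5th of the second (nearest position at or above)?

augmented 4th

The 5th of Gm7 is D; the 5th of C♯7 is G♯.
From D to G♯: 6 semitones over a fourth = augmented.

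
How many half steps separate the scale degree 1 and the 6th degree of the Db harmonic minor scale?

The scale is Db Eb Fb Gb Ab Bbb C.
Db up to Bbb is a minor sixth — 8 semitones.

8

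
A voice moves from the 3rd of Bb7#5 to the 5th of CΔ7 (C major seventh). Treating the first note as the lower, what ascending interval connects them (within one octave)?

perfect 4th

Bb7#5 has D as its 3rd, and CΔ7 (C major seventh) has G as its 5th.
From D to G is 5 semitones, exactly the perfect fourth.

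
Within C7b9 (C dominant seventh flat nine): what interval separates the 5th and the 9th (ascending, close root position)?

d5

The chord tones of C7b9 are C–E–G–Bb–Db.
So we need the interval from G up to Db.
G up to Db is 6 semitones, a half step narrower than a perfect fifth, so the interval is diminished.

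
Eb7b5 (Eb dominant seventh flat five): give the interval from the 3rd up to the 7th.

diminished fifth

The chord tones of Eb7b5 are Eb G Bbb Db.
3rd = G; 7th = Db.
G up to Db is 6 semitones, a half step narrower than a perfect fifth, so the interval is diminished.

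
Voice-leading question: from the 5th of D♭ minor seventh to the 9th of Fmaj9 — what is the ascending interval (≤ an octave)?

major 7th

The 5th of D♭ minor seventh is A♭; the 9th of Fmaj9 is G.
A♭ up to G spans 7 letter names and 11 semitones — a major seventh.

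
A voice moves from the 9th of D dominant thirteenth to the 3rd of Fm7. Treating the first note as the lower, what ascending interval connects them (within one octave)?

The 9th of D dominant thirteenth is E; the 3rd of Fm7 is Ab.
4 letter names make it a fourth; at 4 semitones (a half step narrower than perfect) the quality is diminished.

diminished fourth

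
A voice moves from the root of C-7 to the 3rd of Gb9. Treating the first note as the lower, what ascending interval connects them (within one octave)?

C-7 has C as its root, and Gb9 has Bb as its 3rd.
7 letter names make it a seventh; at 10 semitones (a half step narrower than major) the quality is minor.

minor 7th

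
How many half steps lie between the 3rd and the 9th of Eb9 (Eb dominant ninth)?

10

Eb9 is spelled Eb, G, Bb, Db, F.
G to F is a minor seventh: 10 semitones.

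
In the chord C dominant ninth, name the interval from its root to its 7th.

m7

Spelling the chord: C, E, G, Bb, D.
That puts C below Bb.
From C to Bb: 10 semitones over a seventh = minor.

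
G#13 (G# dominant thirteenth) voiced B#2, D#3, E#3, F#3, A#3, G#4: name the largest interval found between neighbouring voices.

Adjacent intervals: B#2→D#3 = minor third; D#3→E#3 = major second; E#3→F#3 = minor second; F#3→A#3 = major third; A#3→G#4 = minor seventh.
The largest is A#3 to G#4, a minor seventh (10 semitones).

minor 7th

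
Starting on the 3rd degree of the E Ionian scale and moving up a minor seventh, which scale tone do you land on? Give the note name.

The scale is E F# G# A B C# D#.
The 3rd degree is G#; a minor seventh above that is F# — scale degree 2.

F#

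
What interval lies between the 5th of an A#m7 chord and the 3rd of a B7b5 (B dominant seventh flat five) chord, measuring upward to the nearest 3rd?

minor seventh

A#m7 has E# as its 5th, and B7b5 (B dominant seventh flat five) has D# as its 3rd.
From E# to D#: 10 semitones over a seventh = minor.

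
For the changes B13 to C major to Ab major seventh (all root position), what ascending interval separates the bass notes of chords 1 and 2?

minor second

The roots are B and C.
From B to C: 1 semitone over a second = minor.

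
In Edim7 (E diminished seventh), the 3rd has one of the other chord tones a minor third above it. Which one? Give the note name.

Bb

Edim7 is spelled E–G–Bb–Db.
The 3rd is G. A minor third above G is Bb.
Bb is the chord's 5th.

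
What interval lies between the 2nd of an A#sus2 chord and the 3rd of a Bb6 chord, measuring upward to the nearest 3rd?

A#sus2 has B# as its 2nd, and Bb6 has D as its 3rd.
3 letter names make it a third; at 2 semitones (a whole step narrower than major) the quality is diminished.

diminished third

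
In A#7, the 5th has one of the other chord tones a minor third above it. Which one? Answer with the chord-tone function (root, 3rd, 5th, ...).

The chord tones of A#7 are A#, C##, E#, G#.
The 5th is E#. A minor third above E# is G#.
G# is the chord's 7th.

7th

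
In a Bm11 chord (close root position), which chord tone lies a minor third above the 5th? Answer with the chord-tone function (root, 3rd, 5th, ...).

7th

Bm11 is spelled B, D, F#, A, C#, E.
The 5th is F#. A minor third above F# is A.
A is the chord's 7th.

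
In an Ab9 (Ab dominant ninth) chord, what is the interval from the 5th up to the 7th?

Ab9 (Ab dominant ninth) is spelled Ab C Eb Gb Bb.
5th = Eb; 7th = Gb.
Eb up to Gb is 3 semitones, a half step narrower than a major third, so the interval is minor.

minor 3rd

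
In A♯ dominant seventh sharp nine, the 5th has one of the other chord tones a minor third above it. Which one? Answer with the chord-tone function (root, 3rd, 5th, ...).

7th

A♯7#9 (A♯ dominant seventh sharp nine) is spelled A♯-C𝄪-E♯-G♯-B𝄪.
The 5th is E♯. A minor third above E♯ is G♯.
G♯ is the chord's 7th.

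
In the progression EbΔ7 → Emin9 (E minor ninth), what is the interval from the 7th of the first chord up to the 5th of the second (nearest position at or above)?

The 7th of EbΔ7 is D; the 5th of Emin9 (E minor ninth) is B.
D up to B spans 6 letter names and 9 semitones — a major sixth.

major sixth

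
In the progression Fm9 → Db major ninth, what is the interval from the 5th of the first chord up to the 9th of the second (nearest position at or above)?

Fm9 has C as its 5th, and Db major ninth has Eb as its 9th.
C up to Eb is 3 semitones, a half step narrower than a major third, so the interval is minor.

minor third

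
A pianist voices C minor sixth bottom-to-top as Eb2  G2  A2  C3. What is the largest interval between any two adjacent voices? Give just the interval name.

major third

Adjacent intervals: Eb2→G2 = major third; G2→A2 = major second; A2→C3 = minor third.
The largest is Eb2 to G2, a major third (4 semitones).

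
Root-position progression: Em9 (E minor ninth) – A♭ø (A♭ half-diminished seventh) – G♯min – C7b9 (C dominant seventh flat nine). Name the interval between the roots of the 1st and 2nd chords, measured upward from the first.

The roots are E and A♭.
4 letter names make it a fourth; at 4 semitones (a half step narrower than perfect) the quality is diminished.

diminished fourth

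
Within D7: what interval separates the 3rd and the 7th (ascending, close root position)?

diminished fifth

The chord tones of D7 are D F♯ A C.
3rd = F♯; 7th = C.
From F♯ to C: 6 semitones over a fifth = diminished.
That tritone between 3rd and 7th is what gives the dominant seventh its pull toward resolution.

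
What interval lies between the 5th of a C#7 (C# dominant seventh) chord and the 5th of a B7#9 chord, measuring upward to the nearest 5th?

C#7 (C# dominant seventh) has G# as its 5th, and B7#9 has F# as its 5th.
7 letter names make it a seventh; at 10 semitones (a half step narrower than major) the quality is minor.

minor 7th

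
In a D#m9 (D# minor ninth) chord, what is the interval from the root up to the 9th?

D# minor ninth: D#, F#, A#, C#, E#.
Root = D#; 9th = E#.
From D# to E# is 14 semitones, exactly the major ninth.

major ninth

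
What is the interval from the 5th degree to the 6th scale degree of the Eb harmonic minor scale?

The scale runs Eb F Gb Ab Bb Cb D.
That puts Bb below Cb.
Bb up to Cb is 1 semitone, a half step narrower than a major second, so the interval is minor.

minor 2nd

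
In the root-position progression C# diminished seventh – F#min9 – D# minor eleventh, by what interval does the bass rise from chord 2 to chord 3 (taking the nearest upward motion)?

major 6th

The roots are F# and D#.
From F# to D# is 9 semitones, exactly the major sixth.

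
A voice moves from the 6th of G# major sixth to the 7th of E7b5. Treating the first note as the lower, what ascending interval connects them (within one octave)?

d7

G# major sixth has E# as its 6th, and E7b5 has D as its 7th.
7 letter names make it a seventh; at 9 semitones (a whole step narrower than major) the quality is diminished.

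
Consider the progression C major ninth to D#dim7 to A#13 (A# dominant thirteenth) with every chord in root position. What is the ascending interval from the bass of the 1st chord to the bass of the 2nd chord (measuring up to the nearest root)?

The roots are C and D#.
2 letter names make it a second; at 3 semitones (a half step wider than major) the quality is augmented.

augmented second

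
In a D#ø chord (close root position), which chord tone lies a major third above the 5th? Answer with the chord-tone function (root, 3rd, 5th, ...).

D#ø7 (D# half-diminished seventh): D#, F#, A, C#.
The 5th is A. A major third above A is C#.
C# is the chord's 7th.

7th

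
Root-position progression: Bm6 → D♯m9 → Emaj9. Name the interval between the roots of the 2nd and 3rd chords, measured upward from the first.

minor second

The roots are D♯ and E.
2 letter names make it a second; at 1 semitone (a half step narrower than major) the quality is minor.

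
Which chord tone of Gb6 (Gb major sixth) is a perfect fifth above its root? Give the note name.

The chord tones of Gb6 are Gb, Bb, Db, Eb.
The root is Gb. A perfect fifth above Gb is Db.
Db is the chord's 5th.

Db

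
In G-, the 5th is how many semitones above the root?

7

G- (G minor) is spelled G, B♭, D.
G to D is a perfect fifth: 7 semitones.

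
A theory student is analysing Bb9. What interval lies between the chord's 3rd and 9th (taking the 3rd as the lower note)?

The chord tones of Bb9 are Bb-D-F-Ab-C.
3rd = D; 9th = C.
7 letter names make it a seventh; at 10 semitones (a half step narrower than major) the quality is minor.

m7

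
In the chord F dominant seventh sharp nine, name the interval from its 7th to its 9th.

F dominant seventh sharp nine: F-A-C-Eb-G#.
The 7th is Eb and the 9th is G#.
From Eb to G#: 5 semitones over a third = augmented.

augmented 3rd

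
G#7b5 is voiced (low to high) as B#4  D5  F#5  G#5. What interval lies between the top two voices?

Those voices are F#5 and G#5.
From F# to G# is 2 semitones, exactly the major second.

major second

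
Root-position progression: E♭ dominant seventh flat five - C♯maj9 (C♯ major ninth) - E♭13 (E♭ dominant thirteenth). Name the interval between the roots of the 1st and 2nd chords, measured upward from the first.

The roots are E♭ and C♯.
From E♭ to C♯: 10 semitones over a sixth = augmented.

augmented sixth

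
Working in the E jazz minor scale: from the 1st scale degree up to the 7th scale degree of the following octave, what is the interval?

major 14th

Spelling the E jazz minor scale: E F# G A B C# D#.
That puts E below D#.
Counting 14 letters and 23 half steps from E gives a major fourteenth.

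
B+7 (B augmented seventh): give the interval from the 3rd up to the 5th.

Baug7: B–D♯–F𝄪–A.
3rd = D♯; 5th = F𝄪.
D♯ up to F𝄪 spans 3 letter names and 4 semitones — a major third.

M3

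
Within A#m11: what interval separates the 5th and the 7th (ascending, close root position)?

minor 3rd

A#m11: A#–C#–E#–G#–B#–D#.
That puts E# below G#.
From E# to G#: 3 semitones over a third = minor.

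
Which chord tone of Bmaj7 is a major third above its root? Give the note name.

D#

BM7 (B major seventh): B D# F# A#.
The root is B. A major third above B is D#.
D# is the chord's 3rd.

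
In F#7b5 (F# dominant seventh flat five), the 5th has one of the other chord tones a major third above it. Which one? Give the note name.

E

The chord tones of F# dominant seventh flat five are F#-A#-C-E.
The 5th is C. A major third above C is E.
E is the chord's 7th.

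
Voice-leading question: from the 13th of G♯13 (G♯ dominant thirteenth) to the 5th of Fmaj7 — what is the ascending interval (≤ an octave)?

diminished sixth

G♯13 (G♯ dominant thirteenth) has E♯ as its 13th, and Fmaj7 has C as its 5th.
6 letter names make it a sixth; at 7 semitones (a whole step narrower than major) the quality is diminished.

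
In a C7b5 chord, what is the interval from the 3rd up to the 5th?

The chord tones of C dominant seventh flat five are C–E–Gb–Bb.
The 3rd is E and the 5th is Gb.
From E to Gb: 2 semitones over a third = diminished.

d3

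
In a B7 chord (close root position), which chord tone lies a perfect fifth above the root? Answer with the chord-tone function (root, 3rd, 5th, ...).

5th

B7 (B dominant seventh): B D# F# A.
The root is B. A perfect fifth above B is F#.
F# is the chord's 5th.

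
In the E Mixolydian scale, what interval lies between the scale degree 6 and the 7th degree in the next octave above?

minor ninth

The scale runs E F♯ G♯ A B C♯ D.
So we need the interval from C♯ up to D.
From C♯ to D: 13 semitones over a ninth = minor.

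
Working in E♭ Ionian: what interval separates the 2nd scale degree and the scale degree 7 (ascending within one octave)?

Spelling E♭ Ionian: E♭ F G A♭ B♭ C D.
2nd scale degree = F; degree 7 = D.
F up to D spans 6 letter names and 9 semitones — a major sixth.

major 6th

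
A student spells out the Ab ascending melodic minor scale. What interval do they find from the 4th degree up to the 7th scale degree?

augmented 4th

The scale runs Ab Bb Cb Db Eb F G.
4th degree = Db; 7th degree = G.
4 letter names make it a fourth; at 6 semitones (a half step wider than perfect) the quality is augmented.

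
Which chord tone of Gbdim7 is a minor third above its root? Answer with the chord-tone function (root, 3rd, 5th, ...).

3rd

Gb°7 (Gb diminished seventh): Gb–Bbb–Dbb–Fbb.
The root is Gb. A minor third above Gb is Bbb.
Bbb is the chord's 3rd.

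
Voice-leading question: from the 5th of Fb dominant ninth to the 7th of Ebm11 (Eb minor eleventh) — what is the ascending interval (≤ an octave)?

major second

The 5th of Fb dominant ninth is Cb; the 7th of Ebm11 (Eb minor eleventh) is Db.
Counting 2 letters and 2 half steps from Cb gives a major second.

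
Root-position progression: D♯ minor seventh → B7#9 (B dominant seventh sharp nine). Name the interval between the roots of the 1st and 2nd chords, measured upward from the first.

The roots are D♯ and B.
D♯ up to B is 8 semitones, a half step narrower than a major sixth, so the interval is minor.

m6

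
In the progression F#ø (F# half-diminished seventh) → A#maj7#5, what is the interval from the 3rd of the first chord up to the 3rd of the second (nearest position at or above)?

augmented third

The 3rd of F#ø (F# half-diminished seventh) is A; the 3rd of A#maj7#5 is C##.
3 letter names make it a third; at 5 semitones (a half step wider than major) the quality is augmented.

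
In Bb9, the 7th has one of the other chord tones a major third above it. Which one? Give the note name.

Spelling the chord: Bb–D–F–Ab–C.
The 7th is Ab. A major third above Ab is C.
C is the chord's 9th.

C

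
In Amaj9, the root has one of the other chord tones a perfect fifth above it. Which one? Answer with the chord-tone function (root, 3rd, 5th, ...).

Spelling the chord: A–C♯–E–G♯–B.
The root is A. A perfect fifth above A is E.
E is the chord's 5th.

5th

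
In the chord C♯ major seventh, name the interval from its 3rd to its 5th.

The chord tones of C♯maj7 are C♯–E♯–G♯–B♯.
The 3rd is E♯ and the 5th is G♯.
3 letter names make it a third; at 3 semitones (a half step narrower than major) the quality is minor.

m3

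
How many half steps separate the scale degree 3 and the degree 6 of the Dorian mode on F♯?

6

The scale is F♯ G♯ A B C♯ D♯ E.
A up to D♯ is an augmented fourth — 6 semitones.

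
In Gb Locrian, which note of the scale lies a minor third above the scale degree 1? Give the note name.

Bbb

The scale is Gb Abb Bbb Cb Dbb Ebb Fb.
The scale degree 1 is Gb; a minor third above that is Bbb — scale degree 3.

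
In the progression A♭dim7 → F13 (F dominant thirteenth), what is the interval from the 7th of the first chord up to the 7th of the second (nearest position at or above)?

The 7th of A♭dim7 is G𝄫; the 7th of F13 (F dominant thirteenth) is E♭.
6 letter names make it a sixth; at 10 semitones (a half step wider than major) the quality is augmented.

augmented sixth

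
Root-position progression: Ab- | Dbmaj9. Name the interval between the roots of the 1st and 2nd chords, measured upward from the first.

The roots are Ab and Db.
Counting 4 letters and 5 half steps from Ab gives a perfect fourth.

perfect fourth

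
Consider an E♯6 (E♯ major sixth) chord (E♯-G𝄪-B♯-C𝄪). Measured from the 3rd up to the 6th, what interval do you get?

3rd = G𝄪; 6th = C𝄪.
From G𝄪 to C𝄪 is 5 semitones, exactly the perfect fourth.

perfect fourth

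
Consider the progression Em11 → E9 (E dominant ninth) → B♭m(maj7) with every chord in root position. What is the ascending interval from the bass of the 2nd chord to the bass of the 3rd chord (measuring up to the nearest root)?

diminished fifth

The roots are E and B♭.
From E to B♭: 6 semitones over a fifth = diminished.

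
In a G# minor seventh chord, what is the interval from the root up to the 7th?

minor 7th

The chord tones of G#min7 are G#–B–D#–F#.
So we need the interval from G# up to F#.
From G# to F#: 10 semitones over a seventh = minor.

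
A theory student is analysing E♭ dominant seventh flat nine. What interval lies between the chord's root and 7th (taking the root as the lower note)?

minor seventh

E♭7b9: E♭ G B♭ D♭ F♭.
So we need the interval from E♭ up to D♭.
7 letter names make it a seventh; at 10 semitones (a half step narrower than major) the quality is minor.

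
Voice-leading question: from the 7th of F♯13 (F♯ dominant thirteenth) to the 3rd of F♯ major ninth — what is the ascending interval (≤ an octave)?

augmented fourth

F♯13 (F♯ dominant thirteenth) has E as its 7th, and F♯ major ninth has A♯ as its 3rd.
E up to A♯ is 6 semitones, a half step wider than a perfect fourth, so the interval is augmented.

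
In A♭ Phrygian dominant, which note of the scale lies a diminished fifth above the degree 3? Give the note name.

Gb

The scale is A♭ B𝄫 C D♭ E♭ F♭ G♭.
The degree 3 is C; a diminished fifth above that is G♭ — scale degree 7.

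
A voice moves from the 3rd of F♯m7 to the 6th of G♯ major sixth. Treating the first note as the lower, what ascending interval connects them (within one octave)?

A5

F♯m7 has A as its 3rd, and G♯ major sixth has E♯ as its 6th.
From A to E♯: 8 semitones over a fifth = augmented.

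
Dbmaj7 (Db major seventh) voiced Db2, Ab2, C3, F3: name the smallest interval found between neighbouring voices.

M3

Adjacent intervals: Db2→Ab2 = perfect fifth; Ab2→C3 = major third; C3→F3 = perfect fourth.
The smallest is Ab2 to C3, a major third (4 semitones).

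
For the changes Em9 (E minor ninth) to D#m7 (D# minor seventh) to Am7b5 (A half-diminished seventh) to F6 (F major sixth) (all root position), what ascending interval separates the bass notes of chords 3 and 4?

The roots are A and F.
From A to F: 8 semitones over a sixth = minor.

minor sixth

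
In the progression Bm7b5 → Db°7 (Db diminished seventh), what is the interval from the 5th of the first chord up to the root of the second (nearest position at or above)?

minor 6th

The 5th of Bm7b5 is F; the root of Db°7 (Db diminished seventh) is Db.
From F to Db: 8 semitones over a sixth = minor.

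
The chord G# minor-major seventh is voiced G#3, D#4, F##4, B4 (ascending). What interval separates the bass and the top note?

m10

The outer voices are G#3 and B4.
10 letter names make it a tenth; at 15 semitones (a half step narrower than major) the quality is minor.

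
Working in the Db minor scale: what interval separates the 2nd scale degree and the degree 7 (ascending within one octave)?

Spelling the Db minor scale: Db Eb Fb Gb Ab Bbb Cb.
That puts Eb below Cb.
Eb up to Cb is 8 semitones, a half step narrower than a major sixth, so the interval is minor.

minor sixth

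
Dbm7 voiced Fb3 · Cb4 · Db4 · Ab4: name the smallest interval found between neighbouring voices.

Adjacent intervals: Fb3→Cb4 = perfect fifth; Cb4→Db4 = major second; Db4→Ab4 = perfect fifth.
The smallest is Cb4 to Db4, a major second (2 semitones).

M2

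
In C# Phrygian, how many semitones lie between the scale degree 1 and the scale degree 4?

5

The scale is C# D E F# G# A B.
C# up to F# is a perfect fourth — 5 semitones.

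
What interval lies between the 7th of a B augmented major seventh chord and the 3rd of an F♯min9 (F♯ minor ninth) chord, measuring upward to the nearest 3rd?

diminished octave

B augmented major seventh has A♯ as its 7th, and F♯min9 (F♯ minor ninth) has A as its 3rd.
From A♯ to A: 11 semitones over an octave = diminished.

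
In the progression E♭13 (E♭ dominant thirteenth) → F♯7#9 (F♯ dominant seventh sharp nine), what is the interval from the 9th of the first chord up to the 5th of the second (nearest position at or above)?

E♭13 (E♭ dominant thirteenth) has F as its 9th, and F♯7#9 (F♯ dominant seventh sharp nine) has C♯ as its 5th.
F up to C♯ is 8 semitones, a half step wider than a perfect fifth, so the interval is augmented.

augmented 5th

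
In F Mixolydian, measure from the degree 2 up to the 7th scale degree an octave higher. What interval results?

The scale runs F G A Bb C D Eb.
That puts G below Eb.
G up to Eb is 20 semitones, a half step narrower than a major thirteenth, so the interval is minor.

minor 13th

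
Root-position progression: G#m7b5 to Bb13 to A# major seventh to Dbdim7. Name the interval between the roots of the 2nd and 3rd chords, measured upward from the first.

The roots are Bb and A#.
Bb up to A# is 12 semitones, a half step wider than a major seventh, so the interval is augmented.

augmented 7th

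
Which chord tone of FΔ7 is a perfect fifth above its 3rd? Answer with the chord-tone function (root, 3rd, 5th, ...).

7th

Spelling the chord: F, A, C, E.
The 3rd is A. A perfect fifth above A is E.
E is the chord's 7th.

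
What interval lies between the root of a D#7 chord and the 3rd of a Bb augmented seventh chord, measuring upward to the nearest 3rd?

diminished 8th

D#7 has D# as its root, and Bb augmented seventh has D as its 3rd.
8 letter names make it an octave; at 11 semitones (a half step narrower than perfect) the quality is diminished.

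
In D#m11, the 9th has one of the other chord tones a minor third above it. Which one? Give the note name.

G#

D# minor eleventh: D#-F#-A#-C#-E#-G#.
The 9th is E#. A minor third above E# is G#.
G# is the chord's 11th.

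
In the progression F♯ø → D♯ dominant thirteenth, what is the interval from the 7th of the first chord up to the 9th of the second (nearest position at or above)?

The 7th of F♯ø is E; the 9th of D♯ dominant thirteenth is E♯.
E up to E♯ is 1 semitone, a half step wider than a perfect unison, so the interval is augmented.

augmented unison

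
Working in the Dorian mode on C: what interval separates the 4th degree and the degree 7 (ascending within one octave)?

P4

C dorian: C D Eb F G A Bb.
The 4th degree is F and the 7th scale degree is Bb.
Counting 4 letters and 5 half steps from F gives a perfect fourth.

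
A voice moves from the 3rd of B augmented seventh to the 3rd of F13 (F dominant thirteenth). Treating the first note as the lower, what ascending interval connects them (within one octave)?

diminished fifth

The 3rd of B augmented seventh is D#; the 3rd of F13 (F dominant thirteenth) is A.
D# up to A is 6 semitones, a half step narrower than a perfect fifth, so the interval is diminished.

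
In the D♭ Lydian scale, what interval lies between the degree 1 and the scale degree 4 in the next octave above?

augmented eleventh

The scale runs D♭ E♭ F G A♭ B♭ C.
The degree 1 is D♭ and the degree 4 (up an octave) is G.
D♭ up to G is 18 semitones, a half step wider than a perfect eleventh, so the interval is augmented.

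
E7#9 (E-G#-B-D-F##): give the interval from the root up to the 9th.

augmented ninth

The root is E and the 9th is F##.
9 letter names make it a ninth; at 15 semitones (a half step wider than major) the quality is augmented.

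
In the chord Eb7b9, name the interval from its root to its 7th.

The chord tones of Eb dominant seventh flat nine are Eb–G–Bb–Db–Fb.
So we need the interval from Eb up to Db.
7 letter names make it a seventh; at 10 semitones (a half step narrower than major) the quality is minor.

minor seventh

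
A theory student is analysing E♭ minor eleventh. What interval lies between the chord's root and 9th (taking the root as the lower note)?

major 9th

Spelling the chord: E♭–G♭–B♭–D♭–F–A♭.
The root is E♭ and the 9th is F.
E♭ up to F spans 9 letter names and 14 semitones — a major ninth.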